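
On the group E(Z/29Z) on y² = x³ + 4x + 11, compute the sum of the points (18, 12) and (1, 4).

(18, 12) + (1, 4). λ = (4 - 12)/(1 - 18) ≡ 21/12 mod 29. 12⁻¹ ≡ 17 (mod 29), so λ ≡ 9.
  x = λ² - 18 - 1 = 81 - 19 ≡ 4; y = λ·(18 - 4) - 12 ≡ 27. → (4, 27)

(4, 27)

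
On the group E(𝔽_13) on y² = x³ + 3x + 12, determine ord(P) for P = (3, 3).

9

2P: tangent at (3, 3): λ = (3·3² + 3)/(2·3) ≡ 4/6. 6⁻¹ ≡ 11 (mod 13) since 6·11 = 66 ≡ 1, so λ ≡ 4·11 ≡ 5.
  x = λ² - 3 - 3 = 25 - 6 ≡ 6; y = λ·(3 - 6) - 3 ≡ 8. → (6, 8)
3P: (6, 8) + (3, 3). λ = (3 - 8)/(3 - 6) ≡ 8/10 mod 13. 10⁻¹ ≡ 4 (mod 13) since 10·4 = 40 ≡ 1, so λ ≡ 6.
  x = λ² - 6 - 3 = 36 - 9 ≡ 1; y = λ·(6 - 1) - 8 ≡ 9. → (1, 9)
4P: (1, 9) + (3, 3). λ = (3 - 9)/(3 - 1) ≡ 7/2 mod 13. 2⁻¹ ≡ 7 (mod 13), so λ ≡ 10.
  x = λ² - 1 - 3 = 100 - 4 ≡ 5; y = λ·(1 - 5) - 9 ≡ 3. → (5, 3)
5P: (5, 3) + (3, 3). λ = (3 - 3)/(3 - 5) ≡ 0/11 mod 13. 11⁻¹ ≡ 6 (mod 13), so λ ≡ 0.
  x = λ² - 5 - 3 = 0 - 8 ≡ 5; y = λ·(5 - 5) - 3 ≡ 10. → (5, 10)
6P: (5, 10) + (3, 3). λ = (3 - 10)/(3 - 5) ≡ 6/11 mod 13. 11⁻¹ ≡ 6 (mod 13), so λ ≡ 10.
  x = λ² - 5 - 3 = 100 - 8 ≡ 1; y = λ·(5 - 1) - 10 ≡ 4. → (1, 4)
7P: (1, 4) + (3, 3). λ = (3 - 4)/(3 - 1) ≡ 12/2 mod 13. 2⁻¹ ≡ 7 (mod 13), so λ ≡ 6.
  x = λ² - 1 - 3 = 36 - 4 ≡ 6; y = λ·(1 - 6) - 4 ≡ 5. → (6, 5)
8P: (6, 5) + (3, 3). λ = (3 - 5)/(3 - 6) ≡ 11/10 mod 13. 10⁻¹ ≡ 4 (mod 13) since 10·4 = 40 ≡ 1, so λ ≡ 5.
  x = λ² - 6 - 3 = 25 - 9 ≡ 3; y = λ·(6 - 3) - 5 ≡ 10. → (3, 10)
9P: (3, 10) + (3, 3): same x and y₁ ≡ -y₂, so the sum is O.
9P = O, so the order is 9.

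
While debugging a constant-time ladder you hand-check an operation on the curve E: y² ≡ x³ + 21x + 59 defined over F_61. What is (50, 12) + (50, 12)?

(34, 0)

tangent at (50, 12): λ = (3·50² + 21)/(2·12) ≡ 18/24. 24⁻¹ ≡ 28 (mod 61) since 24·28 = 672 ≡ 1, so λ ≡ 18·28 ≡ 16.
  x = λ² - 50 - 50 = 256 - 100 ≡ 34; y = λ·(50 - 34) - 12 ≡ 0. → (34, 0)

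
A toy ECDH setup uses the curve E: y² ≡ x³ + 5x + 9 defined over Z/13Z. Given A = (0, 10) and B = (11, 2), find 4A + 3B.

(3, 5)

First 4A:
Double-and-add on 4 = (100)₂. Start with A = (0, 10) for the leading 1-bit.
double: tangent at (0, 10): λ = (3·0² + 5)/(2·10) ≡ 5/7. 7⁻¹ ≡ 2 (mod 13), so λ ≡ 5·2 ≡ 10.
  x = λ² - 0 - 0 = 100 - 0 ≡ 9; y = λ·(0 - 9) - 10 ≡ 4. → (9, 4)
double: tangent at (9, 4): λ = (3·9² + 5)/(2·4) ≡ 1/8. 8⁻¹ ≡ 5 (mod 13), so λ ≡ 1·5 ≡ 5.
  x = λ² - 9 - 9 = 25 - 18 ≡ 7; y = λ·(9 - 7) - 4 ≡ 6. → (7, 6)
4A = (7, 6).
Next 3B:
Repeated addition: build up to 3B.
2B: tangent at (11, 2): λ = (3·11² + 5)/(2·2) ≡ 4/4. 4⁻¹ ≡ 10 (mod 13), so λ ≡ 4·10 ≡ 1.
  x = λ² - 11 - 11 = 1 - 22 ≡ 5; y = λ·(11 - 5) - 2 ≡ 4. → (5, 4)
3B: (5, 4) + (11, 2). λ = (2 - 4)/(11 - 5) ≡ 11/6 mod 13. 6⁻¹ ≡ 11 (mod 13), so λ ≡ 4.
  x = λ² - 5 - 11 = 16 - 16 ≡ 0; y = λ·(5 - 0) - 4 ≡ 3. → (0, 3)
3B = (0, 3).
Finally 4A + 3B:
(7, 6) + (0, 3). λ = (3 - 6)/(0 - 7) ≡ 10/6 mod 13. 6⁻¹ ≡ 11 (mod 13) since 6·11 = 66 ≡ 1, so λ ≡ 6.
  x = λ² - 7 - 0 = 36 - 7 ≡ 3; y = λ·(7 - 3) - 6 ≡ 5. → (3, 5)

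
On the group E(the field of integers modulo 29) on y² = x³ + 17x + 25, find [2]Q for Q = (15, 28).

(3, 25)

tangent at (15, 28): λ = (3·15² + 17)/(2·28) ≡ 25/27. 27⁻¹ ≡ 14 (mod 29), so λ ≡ 25·14 ≡ 2.
  x = λ² - 15 - 15 = 4 - 30 ≡ 3; y = λ·(15 - 3) - 28 ≡ 25. → (3, 25)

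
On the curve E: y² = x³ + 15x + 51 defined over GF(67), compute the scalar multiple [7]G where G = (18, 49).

(17, 23)

Repeated addition: build up to 7G.
2G: tangent at (18, 49): λ = (3·18² + 15)/(2·49) ≡ 49/31. 31⁻¹ ≡ 13 (mod 67), so λ ≡ 49·13 ≡ 34.
  x = λ² - 18 - 18 = 1156 - 36 ≡ 48; y = λ·(18 - 48) - 49 ≡ 3. → (48, 3)
3G: (48, 3) + (18, 49). λ = (49 - 3)/(18 - 48) ≡ 46/37 mod 67. 37⁻¹ ≡ 29 (mod 67) since 37·29 = 1073 ≡ 1, so λ ≡ 61.
  x = λ² - 48 - 18 = 3721 - 66 ≡ 37; y = λ·(48 - 37) - 3 ≡ 65. → (37, 65)
4G: (37, 65) + (18, 49). λ = (49 - 65)/(18 - 37) ≡ 51/48 mod 67. 48⁻¹ ≡ 7 (mod 67) since 48·7 = 336 ≡ 1, so λ ≡ 22.
  x = λ² - 37 - 18 = 484 - 55 ≡ 27; y = λ·(37 - 27) - 65 ≡ 21. → (27, 21)
5G: (27, 21) + (18, 49). λ = (49 - 21)/(18 - 27) ≡ 28/58 mod 67. 58⁻¹ ≡ 52 (mod 67), so λ ≡ 49.
  x = λ² - 27 - 18 = 2401 - 45 ≡ 11; y = λ·(27 - 11) - 21 ≡ 26. → (11, 26)
6G: (11, 26) + (18, 49). λ = (49 - 26)/(18 - 11) ≡ 23/7 mod 67. 7⁻¹ ≡ 48 (mod 67), so λ ≡ 32.
  x = λ² - 11 - 18 = 1024 - 29 ≡ 57; y = λ·(11 - 57) - 26 ≡ 43. → (57, 43)
7G: (57, 43) + (18, 49). λ = (49 - 43)/(18 - 57) ≡ 6/28 mod 67. 28⁻¹ ≡ 12 (mod 67), so λ ≡ 5.
  x = λ² - 57 - 18 = 25 - 75 ≡ 17; y = λ·(57 - 17) - 43 ≡ 23. → (17, 23)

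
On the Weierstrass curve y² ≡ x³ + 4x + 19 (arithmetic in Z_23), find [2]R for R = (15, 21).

(2, 9)

tangent at (15, 21): λ = (3·15² + 4)/(2·21) ≡ 12/19. 19⁻¹ ≡ 17 (mod 23) since 19·17 = 323 ≡ 1, so λ ≡ 12·17 ≡ 20.
  x = λ² - 15 - 15 = 400 - 30 ≡ 2; y = λ·(15 - 2) - 21 ≡ 9. → (2, 9)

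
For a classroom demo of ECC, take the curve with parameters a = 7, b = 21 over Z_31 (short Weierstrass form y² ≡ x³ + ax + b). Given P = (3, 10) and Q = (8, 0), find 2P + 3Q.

First 2P:
Repeated addition: build up to 2P.
2P: tangent at (3, 10): λ = (3·3² + 7)/(2·10) ≡ 3/20. 20⁻¹ ≡ 14 (mod 31), so λ ≡ 3·14 ≡ 11.
  x = λ² - 3 - 3 = 121 - 6 ≡ 22; y = λ·(3 - 22) - 10 ≡ 29. → (22, 29)
2P = (22, 29).
Next 3Q:
Repeated addition: build up to 3Q.
2Q: (8, 0) + (8, 0): same x and y₁ ≡ -y₂, so the sum is ∞.
3Q: ∞ + (8, 0) = (8, 0) (identity).
3Q = (8, 0).
Finally 2P + 3Q:
(22, 29) + (8, 0). λ = (0 - 29)/(8 - 22) ≡ 2/17 mod 31. 17⁻¹ ≡ 11 (mod 31) since 17·11 = 187 ≡ 1, so λ ≡ 22.
  x = λ² - 22 - 8 = 484 - 30 ≡ 20; y = λ·(22 - 20) - 29 ≡ 15. → (20, 15)

(20, 15)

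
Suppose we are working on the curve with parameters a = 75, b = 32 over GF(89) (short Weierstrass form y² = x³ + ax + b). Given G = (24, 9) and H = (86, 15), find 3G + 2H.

First 3G:
Repeated addition: build up to 3G.
2G: tangent at (24, 9): λ = (3·24² + 75)/(2·9) ≡ 23/18. 18⁻¹ ≡ 5 (mod 89) since 18·5 = 90 ≡ 1, so λ ≡ 23·5 ≡ 26.
  x = λ² - 24 - 24 = 676 - 48 ≡ 5; y = λ·(24 - 5) - 9 ≡ 40. → (5, 40)
3G: (5, 40) + (24, 9). λ = (9 - 40)/(24 - 5) ≡ 58/19 mod 89. 19⁻¹ ≡ 75 (mod 89) since 19·75 = 1425 ≡ 1, so λ ≡ 78.
  x = λ² - 5 - 24 = 6084 - 29 ≡ 3; y = λ·(5 - 3) - 40 ≡ 27. → (3, 27)
3G = (3, 27).
Next 2H:
Repeated addition: build up to 2H.
2H: tangent at (86, 15): λ = (3·86² + 75)/(2·15) ≡ 13/30. 30⁻¹ ≡ 3 (mod 89), so λ ≡ 13·3 ≡ 39.
  x = λ² - 86 - 86 = 1521 - 172 ≡ 14; y = λ·(86 - 14) - 15 ≡ 34. → (14, 34)
2H = (14, 34).
Finally 3G + 2H:
(3, 27) + (14, 34). λ = (34 - 27)/(14 - 3) ≡ 7/11 mod 89. 11⁻¹ ≡ 81 (mod 89), so λ ≡ 33.
  x = λ² - 3 - 14 = 1089 - 17 ≡ 4; y = λ·(3 - 4) - 27 ≡ 29. → (4, 29)

(4, 29)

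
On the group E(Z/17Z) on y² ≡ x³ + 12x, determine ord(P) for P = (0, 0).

2P: (0, 0) + (0, 0): same x and y₁ ≡ -y₂, so the sum is the point at infinity.
2P = the point at infinity, so the order is 2.

2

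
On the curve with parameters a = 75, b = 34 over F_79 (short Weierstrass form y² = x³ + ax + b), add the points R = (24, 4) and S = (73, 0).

(8, 35)

(24, 4) + (73, 0). λ = (0 - 4)/(73 - 24) ≡ 75/49 mod 79. 49⁻¹ ≡ 50 (mod 79), so λ ≡ 37.
  x = λ² - 24 - 73 = 1369 - 97 ≡ 8; y = λ·(24 - 8) - 4 ≡ 35. → (8, 35)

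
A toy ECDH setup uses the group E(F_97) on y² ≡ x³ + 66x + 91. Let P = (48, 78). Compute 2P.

(33, 52)

tangent at (48, 78): λ = (3·48² + 66)/(2·78) ≡ 91/59. 59⁻¹ ≡ 74 (mod 97), so λ ≡ 91·74 ≡ 41.
  x = λ² - 48 - 48 = 1681 - 96 ≡ 33; y = λ·(48 - 33) - 78 ≡ 52. → (33, 52)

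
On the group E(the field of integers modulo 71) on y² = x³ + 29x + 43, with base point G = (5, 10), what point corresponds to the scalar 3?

(22, 53)

Repeated addition: build up to 3G.
2G: tangent at (5, 10): λ = (3·5² + 29)/(2·10) ≡ 33/20. 20⁻¹ ≡ 32 (mod 71) since 20·32 = 640 ≡ 1, so λ ≡ 33·32 ≡ 62.
  x = λ² - 5 - 5 = 3844 - 10 ≡ 0; y = λ·(5 - 0) - 10 ≡ 16. → (0, 16)
3G: (0, 16) + (5, 10). λ = (10 - 16)/(5 - 0) ≡ 65/5 mod 71. 5⁻¹ ≡ 57 (mod 71) since 5·57 = 285 ≡ 1, so λ ≡ 13.
  x = λ² - 0 - 5 = 169 - 5 ≡ 22; y = λ·(0 - 22) - 16 ≡ 53. → (22, 53)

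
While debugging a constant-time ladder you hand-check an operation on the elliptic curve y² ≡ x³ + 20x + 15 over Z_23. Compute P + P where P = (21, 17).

(6, 12)

tangent at (21, 17): λ = (3·21² + 20)/(2·17) ≡ 9/11. 11⁻¹ ≡ 21 (mod 23), so λ ≡ 9·21 ≡ 5.
  x = λ² - 21 - 21 = 25 - 42 ≡ 6; y = λ·(21 - 6) - 17 ≡ 12. → (6, 12)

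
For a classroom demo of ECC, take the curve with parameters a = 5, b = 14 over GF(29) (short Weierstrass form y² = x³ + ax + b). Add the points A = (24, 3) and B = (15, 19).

(15, 10)

(24, 3) + (15, 19). λ = (19 - 3)/(15 - 24) ≡ 16/20 mod 29. 20⁻¹ ≡ 16 (mod 29) since 20·16 = 320 ≡ 1, so λ ≡ 24.
  x = λ² - 24 - 15 = 576 - 39 ≡ 15; y = λ·(24 - 15) - 3 ≡ 10. → (15, 10)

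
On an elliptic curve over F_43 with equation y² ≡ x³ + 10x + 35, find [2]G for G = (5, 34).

tangent at (5, 34): λ = (3·5² + 10)/(2·34) ≡ 42/25. 25⁻¹ ≡ 31 (mod 43), so λ ≡ 42·31 ≡ 12.
  x = λ² - 5 - 5 = 144 - 10 ≡ 5; y = λ·(5 - 5) - 34 ≡ 9. → (5, 9)

(5, 9)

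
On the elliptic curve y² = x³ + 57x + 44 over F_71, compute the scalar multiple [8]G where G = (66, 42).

(2, 33)

Repeated addition: build up to 8G.
2G: tangent at (66, 42): λ = (3·66² + 57)/(2·42) ≡ 61/13. 13⁻¹ ≡ 11 (mod 71), so λ ≡ 61·11 ≡ 32.
  x = λ² - 66 - 66 = 1024 - 132 ≡ 40; y = λ·(66 - 40) - 42 ≡ 9. → (40, 9)
3G: (40, 9) + (66, 42). λ = (42 - 9)/(66 - 40) ≡ 33/26 mod 71. 26⁻¹ ≡ 41 (mod 71) since 26·41 = 1066 ≡ 1, so λ ≡ 4.
  x = λ² - 40 - 66 = 16 - 106 ≡ 52; y = λ·(40 - 52) - 9 ≡ 14. → (52, 14)
4G: (52, 14) + (66, 42). λ = (42 - 14)/(66 - 52) ≡ 28/14 mod 71. 14⁻¹ ≡ 66 (mod 71) since 14·66 = 924 ≡ 1, so λ ≡ 2.
  x = λ² - 52 - 66 = 4 - 118 ≡ 28; y = λ·(52 - 28) - 14 ≡ 34. → (28, 34)
5G: (28, 34) + (66, 42). λ = (42 - 34)/(66 - 28) ≡ 8/38 mod 71. 38⁻¹ ≡ 43 (mod 71) since 38·43 = 1634 ≡ 1, so λ ≡ 60.
  x = λ² - 28 - 66 = 3600 - 94 ≡ 27; y = λ·(28 - 27) - 34 ≡ 26. → (27, 26)
6G: (27, 26) + (66, 42). λ = (42 - 26)/(66 - 27) ≡ 16/39 mod 71. 39⁻¹ ≡ 51 (mod 71), so λ ≡ 35.
  x = λ² - 27 - 66 = 1225 - 93 ≡ 67; y = λ·(27 - 67) - 26 ≡ 65. → (67, 65)
7G: (67, 65) + (66, 42). λ = (42 - 65)/(66 - 67) ≡ 48/70 mod 71. 70⁻¹ ≡ 70 (mod 71), so λ ≡ 23.
  x = λ² - 67 - 66 = 529 - 133 ≡ 41; y = λ·(67 - 41) - 65 ≡ 36. → (41, 36)
8G: (41, 36) + (66, 42). λ = (42 - 36)/(66 - 41) ≡ 6/25 mod 71. 25⁻¹ ≡ 54 (mod 71) since 25·54 = 1350 ≡ 1, so λ ≡ 40.
  x = λ² - 41 - 66 = 1600 - 107 ≡ 2; y = λ·(41 - 2) - 36 ≡ 33. → (2, 33)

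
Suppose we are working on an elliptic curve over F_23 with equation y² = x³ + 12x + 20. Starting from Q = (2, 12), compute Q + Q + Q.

Repeated addition: build up to 3Q.
2Q: tangent at (2, 12): λ = (3·2² + 12)/(2·12) ≡ 1/1. 1⁻¹ ≡ 1 (mod 23), so λ ≡ 1·1 ≡ 1.
  x = λ² - 2 - 2 = 1 - 4 ≡ 20; y = λ·(2 - 20) - 12 ≡ 16. → (20, 16)
3Q: (20, 16) + (2, 12). λ = (12 - 16)/(2 - 20) ≡ 19/5 mod 23. 5⁻¹ ≡ 14 (mod 23), so λ ≡ 13.
  x = λ² - 20 - 2 = 169 - 22 ≡ 9; y = λ·(20 - 9) - 16 ≡ 12. → (9, 12)

(9, 12)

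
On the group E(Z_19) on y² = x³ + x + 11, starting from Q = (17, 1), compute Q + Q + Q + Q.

(16, 0)

Repeated addition: build up to 4Q.
2Q: tangent at (17, 1): λ = (3·17² + 1)/(2·1) ≡ 13/2. 2⁻¹ ≡ 10 (mod 19), so λ ≡ 13·10 ≡ 16.
  x = λ² - 17 - 17 = 256 - 34 ≡ 13; y = λ·(17 - 13) - 1 ≡ 6. → (13, 6)
3Q: (13, 6) + (17, 1). λ = (1 - 6)/(17 - 13) ≡ 14/4 mod 19. 4⁻¹ ≡ 5 (mod 19), so λ ≡ 13.
  x = λ² - 13 - 17 = 169 - 30 ≡ 6; y = λ·(13 - 6) - 6 ≡ 9. → (6, 9)
4Q: (6, 9) + (17, 1). λ = (1 - 9)/(17 - 6) ≡ 11/11 mod 19. 11⁻¹ ≡ 7 (mod 19) since 11·7 = 77 ≡ 1, so λ ≡ 1.
  x = λ² - 6 - 17 = 1 - 23 ≡ 16; y = λ·(6 - 16) - 9 ≡ 0. → (16, 0)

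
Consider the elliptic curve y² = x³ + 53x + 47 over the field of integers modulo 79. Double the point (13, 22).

tangent at (13, 22): λ = (3·13² + 53)/(2·22) ≡ 7/44. 44⁻¹ ≡ 9 (mod 79) since 44·9 = 396 ≡ 1, so λ ≡ 7·9 ≡ 63.
  x = λ² - 13 - 13 = 3969 - 26 ≡ 72; y = λ·(13 - 72) - 22 ≡ 53. → (72, 53)

(72, 53)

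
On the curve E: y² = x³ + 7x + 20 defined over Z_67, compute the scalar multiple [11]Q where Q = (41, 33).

Double-and-add on 11 = (1011)₂. Start with Q = (41, 33) for the leading 1-bit.
double: tangent at (41, 33): λ = (3·41² + 7)/(2·33) ≡ 25/66. 66⁻¹ ≡ 66 (mod 67), so λ ≡ 25·66 ≡ 42.
  x = λ² - 41 - 41 = 1764 - 82 ≡ 7; y = λ·(41 - 7) - 33 ≡ 55. → (7, 55)
double: tangent at (7, 55): λ = (3·7² + 7)/(2·55) ≡ 20/43. 43⁻¹ ≡ 53 (mod 67) since 43·53 = 2279 ≡ 1, so λ ≡ 20·53 ≡ 55.
  x = λ² - 7 - 7 = 3025 - 14 ≡ 63; y = λ·(7 - 63) - 55 ≡ 14. → (63, 14)
add Q: (63, 14) + (41, 33). λ = (33 - 14)/(41 - 63) ≡ 19/45 mod 67. 45⁻¹ ≡ 3 (mod 67), so λ ≡ 57.
  x = λ² - 63 - 41 = 3249 - 104 ≡ 63; y = λ·(63 - 63) - 14 ≡ 53. → (63, 53)
double: tangent at (63, 53): λ = (3·63² + 7)/(2·53) ≡ 55/39. 39⁻¹ ≡ 55 (mod 67), so λ ≡ 55·55 ≡ 10.
  x = λ² - 63 - 63 = 100 - 126 ≡ 41; y = λ·(63 - 41) - 53 ≡ 33. → (41, 33)
add Q: tangent at (41, 33): λ = (3·41² + 7)/(2·33) ≡ 25/66. 66⁻¹ ≡ 66 (mod 67) since 66·66 = 4356 ≡ 1, so λ ≡ 25·66 ≡ 42.
  x = λ² - 41 - 41 = 1764 - 82 ≡ 7; y = λ·(41 - 7) - 33 ≡ 55. → (7, 55)

(7, 55)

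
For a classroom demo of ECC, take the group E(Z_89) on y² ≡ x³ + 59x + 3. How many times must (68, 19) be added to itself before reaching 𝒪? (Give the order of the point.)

2P: tangent at (68, 19): λ = (3·68² + 59)/(2·19) ≡ 47/38. 38⁻¹ ≡ 82 (mod 89), so λ ≡ 47·82 ≡ 27.
  x = λ² - 68 - 68 = 729 - 136 ≡ 59; y = λ·(68 - 59) - 19 ≡ 46. → (59, 46)
3P: (59, 46) + (68, 19). λ = (19 - 46)/(68 - 59) ≡ 62/9 mod 89. 9⁻¹ ≡ 10 (mod 89) since 9·10 = 90 ≡ 1, so λ ≡ 86.
  x = λ² - 59 - 68 = 7396 - 127 ≡ 60; y = λ·(59 - 60) - 46 ≡ 46. → (60, 46)
4P: (60, 46) + (68, 19). λ = (19 - 46)/(68 - 60) ≡ 62/8 mod 89. 8⁻¹ ≡ 78 (mod 89), so λ ≡ 30.
  x = λ² - 60 - 68 = 900 - 128 ≡ 60; y = λ·(60 - 60) - 46 ≡ 43. → (60, 43)
5P: (60, 43) + (68, 19). λ = (19 - 43)/(68 - 60) ≡ 65/8 mod 89. 8⁻¹ ≡ 78 (mod 89), so λ ≡ 86.
  x = λ² - 60 - 68 = 7396 - 128 ≡ 59; y = λ·(60 - 59) - 43 ≡ 43. → (59, 43)
6P: (59, 43) + (68, 19). λ = (19 - 43)/(68 - 59) ≡ 65/9 mod 89. 9⁻¹ ≡ 10 (mod 89), so λ ≡ 27.
  x = λ² - 59 - 68 = 729 - 127 ≡ 68; y = λ·(59 - 68) - 43 ≡ 70. → (68, 70)
7P: (68, 70) + (68, 19): same x and y₁ ≡ -y₂, so the sum is 𝒪.
7P = 𝒪, so the order is 7.

7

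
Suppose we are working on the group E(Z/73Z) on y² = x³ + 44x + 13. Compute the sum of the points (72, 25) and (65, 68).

(72, 25) + (65, 68). λ = (68 - 25)/(65 - 72) ≡ 43/66 mod 73. 66⁻¹ ≡ 52 (mod 73), so λ ≡ 46.
  x = λ² - 72 - 65 = 2116 - 137 ≡ 8; y = λ·(72 - 8) - 25 ≡ 72. → (8, 72)

(8, 72)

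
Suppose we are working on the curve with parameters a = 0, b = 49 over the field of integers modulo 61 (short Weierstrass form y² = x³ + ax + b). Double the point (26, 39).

(14, 29)

tangent at (26, 39): λ = (3·26² + 0)/(2·39) ≡ 15/17. 17⁻¹ ≡ 18 (mod 61), so λ ≡ 15·18 ≡ 26.
  x = λ² - 26 - 26 = 676 - 52 ≡ 14; y = λ·(26 - 14) - 39 ≡ 29. → (14, 29)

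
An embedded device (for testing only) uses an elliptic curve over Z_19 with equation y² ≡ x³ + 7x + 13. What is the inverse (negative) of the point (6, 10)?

(6, 9)

-(6, 10) = (6, -10 mod 19) = (6, 9).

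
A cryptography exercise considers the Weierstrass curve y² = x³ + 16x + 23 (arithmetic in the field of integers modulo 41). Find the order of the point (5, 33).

2P: tangent at (5, 33): λ = (3·5² + 16)/(2·33) ≡ 9/25. 25⁻¹ ≡ 23 (mod 41) since 25·23 = 575 ≡ 1, so λ ≡ 9·23 ≡ 2.
  x = λ² - 5 - 5 = 4 - 10 ≡ 35; y = λ·(5 - 35) - 33 ≡ 30. → (35, 30)
3P: (35, 30) + (5, 33). λ = (33 - 30)/(5 - 35) ≡ 3/11 mod 41. 11⁻¹ ≡ 15 (mod 41) since 11·15 = 165 ≡ 1, so λ ≡ 4.
  x = λ² - 35 - 5 = 16 - 40 ≡ 17; y = λ·(35 - 17) - 30 ≡ 1. → (17, 1)
4P: (17, 1) + (5, 33). λ = (33 - 1)/(5 - 17) ≡ 32/29 mod 41. 29⁻¹ ≡ 17 (mod 41), so λ ≡ 11.
  x = λ² - 17 - 5 = 121 - 22 ≡ 17; y = λ·(17 - 17) - 1 ≡ 40. → (17, 40)
5P: (17, 40) + (5, 33). λ = (33 - 40)/(5 - 17) ≡ 34/29 mod 41. 29⁻¹ ≡ 17 (mod 41), so λ ≡ 4.
  x = λ² - 17 - 5 = 16 - 22 ≡ 35; y = λ·(17 - 35) - 40 ≡ 11. → (35, 11)
6P: (35, 11) + (5, 33). λ = (33 - 11)/(5 - 35) ≡ 22/11 mod 41. 11⁻¹ ≡ 15 (mod 41), so λ ≡ 2.
  x = λ² - 35 - 5 = 4 - 40 ≡ 5; y = λ·(35 - 5) - 11 ≡ 8. → (5, 8)
7P: (5, 8) + (5, 33): same x and y₁ ≡ -y₂, so the sum is the point at infinity.
7P = the point at infinity, so the order is 7.

7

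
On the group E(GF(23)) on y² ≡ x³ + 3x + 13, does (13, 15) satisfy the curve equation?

yes

y² = 15² ≡ 18; x³ + 3x + 13 = 2249 ≡ 18 (mod 23). 18 = 18.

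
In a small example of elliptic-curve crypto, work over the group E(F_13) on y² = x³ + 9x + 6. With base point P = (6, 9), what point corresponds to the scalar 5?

Repeated addition: build up to 5P.
2P: tangent at (6, 9): λ = (3·6² + 9)/(2·9) ≡ 0/5. 5⁻¹ ≡ 8 (mod 13) since 5·8 = 40 ≡ 1, so λ ≡ 0·8 ≡ 0.
  x = λ² - 6 - 6 = 0 - 12 ≡ 1; y = λ·(6 - 1) - 9 ≡ 4. → (1, 4)
3P: (1, 4) + (6, 9). λ = (9 - 4)/(6 - 1) ≡ 5/5 mod 13. 5⁻¹ ≡ 8 (mod 13), so λ ≡ 1.
  x = λ² - 1 - 6 = 1 - 7 ≡ 7; y = λ·(1 - 7) - 4 ≡ 3. → (7, 3)
4P: (7, 3) + (6, 9). λ = (9 - 3)/(6 - 7) ≡ 6/12 mod 13. 12⁻¹ ≡ 12 (mod 13) since 12·12 = 144 ≡ 1, so λ ≡ 7.
  x = λ² - 7 - 6 = 49 - 13 ≡ 10; y = λ·(7 - 10) - 3 ≡ 2. → (10, 2)
5P: (10, 2) + (6, 9). λ = (9 - 2)/(6 - 10) ≡ 7/9 mod 13. 9⁻¹ ≡ 3 (mod 13) since 9·3 = 27 ≡ 1, so λ ≡ 8.
  x = λ² - 10 - 6 = 64 - 16 ≡ 9; y = λ·(10 - 9) - 2 ≡ 6. → (9, 6)

(9, 6)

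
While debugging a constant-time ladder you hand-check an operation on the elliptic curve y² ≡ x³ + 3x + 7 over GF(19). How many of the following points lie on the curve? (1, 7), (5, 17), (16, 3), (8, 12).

3

(1, 7): 7² ≡ 11, rhs ≡ 11 → on.
(5, 17): 17² ≡ 4, rhs ≡ 14 → off.
(16, 3): 3² ≡ 9, rhs ≡ 9 → on.
(8, 12): 12² ≡ 11, rhs ≡ 11 → on.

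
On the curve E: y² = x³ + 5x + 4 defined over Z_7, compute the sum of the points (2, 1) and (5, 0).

(2, 1) + (5, 0). λ = (0 - 1)/(5 - 2) ≡ 6/3 mod 7. 3⁻¹ ≡ 5 (mod 7), so λ ≡ 2.
  x = λ² - 2 - 5 = 4 - 7 ≡ 4; y = λ·(2 - 4) - 1 ≡ 2. → (4, 2)

(4, 2)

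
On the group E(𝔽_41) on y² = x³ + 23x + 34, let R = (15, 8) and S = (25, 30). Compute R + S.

(37, 1)

(15, 8) + (25, 30). λ = (30 - 8)/(25 - 15) ≡ 22/10 mod 41. 10⁻¹ ≡ 37 (mod 41) since 10·37 = 370 ≡ 1, so λ ≡ 35.
  x = λ² - 15 - 25 = 1225 - 40 ≡ 37; y = λ·(15 - 37) - 8 ≡ 1. → (37, 1)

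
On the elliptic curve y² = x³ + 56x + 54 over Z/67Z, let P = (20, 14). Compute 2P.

(36, 34)

tangent at (20, 14): λ = (3·20² + 56)/(2·14) ≡ 50/28. 28⁻¹ ≡ 12 (mod 67), so λ ≡ 50·12 ≡ 64.
  x = λ² - 20 - 20 = 4096 - 40 ≡ 36; y = λ·(20 - 36) - 14 ≡ 34. → (36, 34)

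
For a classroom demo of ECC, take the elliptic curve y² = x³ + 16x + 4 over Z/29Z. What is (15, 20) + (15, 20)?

(4, 4)

tangent at (15, 20): λ = (3·15² + 16)/(2·20) ≡ 24/11. 11⁻¹ ≡ 8 (mod 29) since 11·8 = 88 ≡ 1, so λ ≡ 24·8 ≡ 18.
  x = λ² - 15 - 15 = 324 - 30 ≡ 4; y = λ·(15 - 4) - 20 ≡ 4. → (4, 4)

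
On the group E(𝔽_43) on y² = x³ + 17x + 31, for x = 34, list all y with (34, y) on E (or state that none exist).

3, 40

x³ + 17x + 31 = 39913 ≡ 9 (mod 43).
Square roots of 9 mod 43: 3 and 40 (since 3² = 9 ≡ 9).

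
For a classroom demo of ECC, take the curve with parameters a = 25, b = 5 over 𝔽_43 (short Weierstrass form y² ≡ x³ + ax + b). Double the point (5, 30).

(31, 27)

tangent at (5, 30): λ = (3·5² + 25)/(2·30) ≡ 14/17. 17⁻¹ ≡ 38 (mod 43), so λ ≡ 14·38 ≡ 16.
  x = λ² - 5 - 5 = 256 - 10 ≡ 31; y = λ·(5 - 31) - 30 ≡ 27. → (31, 27)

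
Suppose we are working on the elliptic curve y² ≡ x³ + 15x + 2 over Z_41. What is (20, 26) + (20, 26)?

tangent at (20, 26): λ = (3·20² + 15)/(2·26) ≡ 26/11. 11⁻¹ ≡ 15 (mod 41), so λ ≡ 26·15 ≡ 21.
  x = λ² - 20 - 20 = 441 - 40 ≡ 32; y = λ·(20 - 32) - 26 ≡ 9. → (32, 9)

(32, 9)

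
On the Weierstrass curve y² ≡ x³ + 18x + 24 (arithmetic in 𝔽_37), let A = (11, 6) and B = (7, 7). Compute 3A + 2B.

(30, 31)

First 3A:
Repeated addition: build up to 3A.
2A: tangent at (11, 6): λ = (3·11² + 18)/(2·6) ≡ 11/12. 12⁻¹ ≡ 34 (mod 37), so λ ≡ 11·34 ≡ 4.
  x = λ² - 11 - 11 = 16 - 22 ≡ 31; y = λ·(11 - 31) - 6 ≡ 25. → (31, 25)
3A: (31, 25) + (11, 6). λ = (6 - 25)/(11 - 31) ≡ 18/17 mod 37. 17⁻¹ ≡ 24 (mod 37) since 17·24 = 408 ≡ 1, so λ ≡ 25.
  x = λ² - 31 - 11 = 625 - 42 ≡ 28; y = λ·(31 - 28) - 25 ≡ 13. → (28, 13)
3A = (28, 13).
Next 2B:
Repeated addition: build up to 2B.
2B: tangent at (7, 7): λ = (3·7² + 18)/(2·7) ≡ 17/14. 14⁻¹ ≡ 8 (mod 37) since 14·8 = 112 ≡ 1, so λ ≡ 17·8 ≡ 25.
  x = λ² - 7 - 7 = 625 - 14 ≡ 19; y = λ·(7 - 19) - 7 ≡ 26. → (19, 26)
2B = (19, 26).
Finally 3A + 2B:
(28, 13) + (19, 26). λ = (26 - 13)/(19 - 28) ≡ 13/28 mod 37. 28⁻¹ ≡ 4 (mod 37) since 28·4 = 112 ≡ 1, so λ ≡ 15.
  x = λ² - 28 - 19 = 225 - 47 ≡ 30; y = λ·(28 - 30) - 13 ≡ 31. → (30, 31)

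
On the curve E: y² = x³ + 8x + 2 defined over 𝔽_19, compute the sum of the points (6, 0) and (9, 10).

(13, 2)

(6, 0) + (9, 10). λ = (10 - 0)/(9 - 6) ≡ 10/3 mod 19. 3⁻¹ ≡ 13 (mod 19), so λ ≡ 16.
  x = λ² - 6 - 9 = 256 - 15 ≡ 13; y = λ·(6 - 13) - 0 ≡ 2. → (13, 2)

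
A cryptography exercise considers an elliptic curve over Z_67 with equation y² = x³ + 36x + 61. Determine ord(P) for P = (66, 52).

3

2P: tangent at (66, 52): λ = (3·66² + 36)/(2·52) ≡ 39/37. 37⁻¹ ≡ 29 (mod 67), so λ ≡ 39·29 ≡ 59.
  x = λ² - 66 - 66 = 3481 - 132 ≡ 66; y = λ·(66 - 66) - 52 ≡ 15. → (66, 15)
3P: (66, 15) + (66, 52): same x and y₁ ≡ -y₂, so the sum is O.
3P = O, so the order is 3.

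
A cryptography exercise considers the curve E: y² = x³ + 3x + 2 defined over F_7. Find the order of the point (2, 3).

9

2P: tangent at (2, 3): λ = (3·2² + 3)/(2·3) ≡ 1/6. 6⁻¹ ≡ 6 (mod 7) since 6·6 = 36 ≡ 1, so λ ≡ 1·6 ≡ 6.
  x = λ² - 2 - 2 = 36 - 4 ≡ 4; y = λ·(2 - 4) - 3 ≡ 6. → (4, 6)
3P: (4, 6) + (2, 3). λ = (3 - 6)/(2 - 4) ≡ 4/5 mod 7. 5⁻¹ ≡ 3 (mod 7), so λ ≡ 5.
  x = λ² - 4 - 2 = 25 - 6 ≡ 5; y = λ·(4 - 5) - 6 ≡ 3. → (5, 3)
4P: (5, 3) + (2, 3). λ = (3 - 3)/(2 - 5) ≡ 0/4 mod 7. 4⁻¹ ≡ 2 (mod 7), so λ ≡ 0.
  x = λ² - 5 - 2 = 0 - 7 ≡ 0; y = λ·(5 - 0) - 3 ≡ 4. → (0, 4)
5P: (0, 4) + (2, 3). λ = (3 - 4)/(2 - 0) ≡ 6/2 mod 7. 2⁻¹ ≡ 4 (mod 7) since 2·4 = 8 ≡ 1, so λ ≡ 3.
  x = λ² - 0 - 2 = 9 - 2 ≡ 0; y = λ·(0 - 0) - 4 ≡ 3. → (0, 3)
6P: (0, 3) + (2, 3). λ = (3 - 3)/(2 - 0) ≡ 0/2 mod 7. 2⁻¹ ≡ 4 (mod 7), so λ ≡ 0.
  x = λ² - 0 - 2 = 0 - 2 ≡ 5; y = λ·(0 - 5) - 3 ≡ 4. → (5, 4)
7P: (5, 4) + (2, 3). λ = (3 - 4)/(2 - 5) ≡ 6/4 mod 7. 4⁻¹ ≡ 2 (mod 7), so λ ≡ 5.
  x = λ² - 5 - 2 = 25 - 7 ≡ 4; y = λ·(5 - 4) - 4 ≡ 1. → (4, 1)
8P: (4, 1) + (2, 3). λ = (3 - 1)/(2 - 4) ≡ 2/5 mod 7. 5⁻¹ ≡ 3 (mod 7), so λ ≡ 6.
  x = λ² - 4 - 2 = 36 - 6 ≡ 2; y = λ·(4 - 2) - 1 ≡ 4. → (2, 4)
9P: (2, 4) + (2, 3): same x and y₁ ≡ -y₂, so the sum is 𝒪.
9P = 𝒪, so the order is 9.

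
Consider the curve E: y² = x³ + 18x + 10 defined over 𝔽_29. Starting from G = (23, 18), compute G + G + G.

Repeated addition: build up to 3G.
2G: tangent at (23, 18): λ = (3·23² + 18)/(2·18) ≡ 10/7. 7⁻¹ ≡ 25 (mod 29) since 7·25 = 175 ≡ 1, so λ ≡ 10·25 ≡ 18.
  x = λ² - 23 - 23 = 324 - 46 ≡ 17; y = λ·(23 - 17) - 18 ≡ 3. → (17, 3)
3G: (17, 3) + (23, 18). λ = (18 - 3)/(23 - 17) ≡ 15/6 mod 29. 6⁻¹ ≡ 5 (mod 29) since 6·5 = 30 ≡ 1, so λ ≡ 17.
  x = λ² - 17 - 23 = 289 - 40 ≡ 17; y = λ·(17 - 17) - 3 ≡ 26. → (17, 26)

(17, 26)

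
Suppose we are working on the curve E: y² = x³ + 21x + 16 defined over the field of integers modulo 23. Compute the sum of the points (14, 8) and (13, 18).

(4, 7)

(14, 8) + (13, 18). λ = (18 - 8)/(13 - 14) ≡ 10/22 mod 23. 22⁻¹ ≡ 22 (mod 23), so λ ≡ 13.
  x = λ² - 14 - 13 = 169 - 27 ≡ 4; y = λ·(14 - 4) - 8 ≡ 7. → (4, 7)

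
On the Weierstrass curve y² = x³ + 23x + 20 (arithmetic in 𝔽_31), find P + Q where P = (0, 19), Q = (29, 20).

(0, 19) + (29, 20). λ = (20 - 19)/(29 - 0) ≡ 1/29 mod 31. 29⁻¹ ≡ 15 (mod 31) since 29·15 = 435 ≡ 1, so λ ≡ 15.
  x = λ² - 0 - 29 = 225 - 29 ≡ 10; y = λ·(0 - 10) - 19 ≡ 17. → (10, 17)

(10, 17)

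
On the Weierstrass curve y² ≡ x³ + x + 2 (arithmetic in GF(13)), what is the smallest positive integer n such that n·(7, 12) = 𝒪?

12

2P: tangent at (7, 12): λ = (3·7² + 1)/(2·12) ≡ 5/11. 11⁻¹ ≡ 6 (mod 13), so λ ≡ 5·6 ≡ 4.
  x = λ² - 7 - 7 = 16 - 14 ≡ 2; y = λ·(7 - 2) - 12 ≡ 8. → (2, 8)
3P: (2, 8) + (7, 12). λ = (12 - 8)/(7 - 2) ≡ 4/5 mod 13. 5⁻¹ ≡ 8 (mod 13), so λ ≡ 6.
  x = λ² - 2 - 7 = 36 - 9 ≡ 1; y = λ·(2 - 1) - 8 ≡ 11. → (1, 11)
4P: (1, 11) + (7, 12). λ = (12 - 11)/(7 - 1) ≡ 1/6 mod 13. 6⁻¹ ≡ 11 (mod 13), so λ ≡ 11.
  x = λ² - 1 - 7 = 121 - 8 ≡ 9; y = λ·(1 - 9) - 11 ≡ 5. → (9, 5)
5P: (9, 5) + (7, 12). λ = (12 - 5)/(7 - 9) ≡ 7/11 mod 13. 11⁻¹ ≡ 6 (mod 13), so λ ≡ 3.
  x = λ² - 9 - 7 = 9 - 16 ≡ 6; y = λ·(9 - 6) - 5 ≡ 4. → (6, 4)
6P: (6, 4) + (7, 12). λ = (12 - 4)/(7 - 6) ≡ 8/1 mod 13. 1⁻¹ ≡ 1 (mod 13), so λ ≡ 8.
  x = λ² - 6 - 7 = 64 - 13 ≡ 12; y = λ·(6 - 12) - 4 ≡ 0. → (12, 0)
7P: (12, 0) + (7, 12). λ = (12 - 0)/(7 - 12) ≡ 12/8 mod 13. 8⁻¹ ≡ 5 (mod 13) since 8·5 = 40 ≡ 1, so λ ≡ 8.
  x = λ² - 12 - 7 = 64 - 19 ≡ 6; y = λ·(12 - 6) - 0 ≡ 9. → (6, 9)
8P: (6, 9) + (7, 12). λ = (12 - 9)/(7 - 6) ≡ 3/1 mod 13. 1⁻¹ ≡ 1 (mod 13), so λ ≡ 3.
  x = λ² - 6 - 7 = 9 - 13 ≡ 9; y = λ·(6 - 9) - 9 ≡ 8. → (9, 8)
9P: (9, 8) + (7, 12). λ = (12 - 8)/(7 - 9) ≡ 4/11 mod 13. 11⁻¹ ≡ 6 (mod 13), so λ ≡ 11.
  x = λ² - 9 - 7 = 121 - 16 ≡ 1; y = λ·(9 - 1) - 8 ≡ 2. → (1, 2)
10P: (1, 2) + (7, 12). λ = (12 - 2)/(7 - 1) ≡ 10/6 mod 13. 6⁻¹ ≡ 11 (mod 13), so λ ≡ 6.
  x = λ² - 1 - 7 = 36 - 8 ≡ 2; y = λ·(1 - 2) - 2 ≡ 5. → (2, 5)
11P: (2, 5) + (7, 12). λ = (12 - 5)/(7 - 2) ≡ 7/5 mod 13. 5⁻¹ ≡ 8 (mod 13) since 5·8 = 40 ≡ 1, so λ ≡ 4.
  x = λ² - 2 - 7 = 16 - 9 ≡ 7; y = λ·(2 - 7) - 5 ≡ 1. → (7, 1)
12P: (7, 1) + (7, 12): same x and y₁ ≡ -y₂, so the sum is 𝒪.
12P = 𝒪, so the order is 12.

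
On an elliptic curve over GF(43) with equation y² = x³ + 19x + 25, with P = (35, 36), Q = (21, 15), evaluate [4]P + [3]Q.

First 4P:
Repeated addition: build up to 4P.
2P: tangent at (35, 36): λ = (3·35² + 19)/(2·36) ≡ 39/29. 29⁻¹ ≡ 3 (mod 43), so λ ≡ 39·3 ≡ 31.
  x = λ² - 35 - 35 = 961 - 70 ≡ 31; y = λ·(35 - 31) - 36 ≡ 2. → (31, 2)
3P: (31, 2) + (35, 36). λ = (36 - 2)/(35 - 31) ≡ 34/4 mod 43. 4⁻¹ ≡ 11 (mod 43), so λ ≡ 30.
  x = λ² - 31 - 35 = 900 - 66 ≡ 17; y = λ·(31 - 17) - 2 ≡ 31. → (17, 31)
4P: (17, 31) + (35, 36). λ = (36 - 31)/(35 - 17) ≡ 5/18 mod 43. 18⁻¹ ≡ 12 (mod 43), so λ ≡ 17.
  x = λ² - 17 - 35 = 289 - 52 ≡ 22; y = λ·(17 - 22) - 31 ≡ 13. → (22, 13)
4P = (22, 13).
Next 3Q:
Repeated addition: build up to 3Q.
2Q: tangent at (21, 15): λ = (3·21² + 19)/(2·15) ≡ 9/30. 30⁻¹ ≡ 33 (mod 43) since 30·33 = 990 ≡ 1, so λ ≡ 9·33 ≡ 39.
  x = λ² - 21 - 21 = 1521 - 42 ≡ 17; y = λ·(21 - 17) - 15 ≡ 12. → (17, 12)
3Q: (17, 12) + (21, 15). λ = (15 - 12)/(21 - 17) ≡ 3/4 mod 43. 4⁻¹ ≡ 11 (mod 43) since 4·11 = 44 ≡ 1, so λ ≡ 33.
  x = λ² - 17 - 21 = 1089 - 38 ≡ 19; y = λ·(17 - 19) - 12 ≡ 8. → (19, 8)
3Q = (19, 8).
Finally 4P + 3Q:
(22, 13) + (19, 8). λ = (8 - 13)/(19 - 22) ≡ 38/40 mod 43. 40⁻¹ ≡ 14 (mod 43), so λ ≡ 16.
  x = λ² - 22 - 19 = 256 - 41 ≡ 0; y = λ·(22 - 0) - 13 ≡ 38. → (0, 38)

(0, 38)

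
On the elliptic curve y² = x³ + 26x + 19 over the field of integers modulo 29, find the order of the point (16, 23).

8

2P: tangent at (16, 23): λ = (3·16² + 26)/(2·23) ≡ 11/17. 17⁻¹ ≡ 12 (mod 29), so λ ≡ 11·12 ≡ 16.
  x = λ² - 16 - 16 = 256 - 32 ≡ 21; y = λ·(16 - 21) - 23 ≡ 13. → (21, 13)
3P: (21, 13) + (16, 23). λ = (23 - 13)/(16 - 21) ≡ 10/24 mod 29. 24⁻¹ ≡ 23 (mod 29), so λ ≡ 27.
  x = λ² - 21 - 16 = 729 - 37 ≡ 25; y = λ·(21 - 25) - 13 ≡ 24. → (25, 24)
4P: (25, 24) + (16, 23). λ = (23 - 24)/(16 - 25) ≡ 28/20 mod 29. 20⁻¹ ≡ 16 (mod 29) since 20·16 = 320 ≡ 1, so λ ≡ 13.
  x = λ² - 25 - 16 = 169 - 41 ≡ 12; y = λ·(25 - 12) - 24 ≡ 0. → (12, 0)
5P: (12, 0) + (16, 23). λ = (23 - 0)/(16 - 12) ≡ 23/4 mod 29. 4⁻¹ ≡ 22 (mod 29) since 4·22 = 88 ≡ 1, so λ ≡ 13.
  x = λ² - 12 - 16 = 169 - 28 ≡ 25; y = λ·(12 - 25) - 0 ≡ 5. → (25, 5)
6P: (25, 5) + (16, 23). λ = (23 - 5)/(16 - 25) ≡ 18/20 mod 29. 20⁻¹ ≡ 16 (mod 29), so λ ≡ 27.
  x = λ² - 25 - 16 = 729 - 41 ≡ 21; y = λ·(25 - 21) - 5 ≡ 16. → (21, 16)
7P: (21, 16) + (16, 23). λ = (23 - 16)/(16 - 21) ≡ 7/24 mod 29. 24⁻¹ ≡ 23 (mod 29), so λ ≡ 16.
  x = λ² - 21 - 16 = 256 - 37 ≡ 16; y = λ·(21 - 16) - 16 ≡ 6. → (16, 6)
8P: (16, 6) + (16, 23): same x and y₁ ≡ -y₂, so the sum is ∞.
8P = ∞, so the order is 8.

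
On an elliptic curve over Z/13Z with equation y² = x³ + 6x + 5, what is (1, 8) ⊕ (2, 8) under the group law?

(1, 8) + (2, 8). λ = (8 - 8)/(2 - 1) ≡ 0/1 mod 13. 1⁻¹ ≡ 1 (mod 13) since 1·1 = 1 ≡ 1, so λ ≡ 0.
  x = λ² - 1 - 2 = 0 - 3 ≡ 10; y = λ·(1 - 10) - 8 ≡ 5. → (10, 5)

(10, 5)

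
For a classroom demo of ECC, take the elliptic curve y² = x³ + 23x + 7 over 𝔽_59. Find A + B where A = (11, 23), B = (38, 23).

(11, 23) + (38, 23). λ = (23 - 23)/(38 - 11) ≡ 0/27 mod 59. 27⁻¹ ≡ 35 (mod 59) since 27·35 = 945 ≡ 1, so λ ≡ 0.
  x = λ² - 11 - 38 = 0 - 49 ≡ 10; y = λ·(11 - 10) - 23 ≡ 36. → (10, 36)

(10, 36)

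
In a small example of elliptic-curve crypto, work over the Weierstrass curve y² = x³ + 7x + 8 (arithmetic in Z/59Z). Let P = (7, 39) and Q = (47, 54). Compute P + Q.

(54, 54)

(7, 39) + (47, 54). λ = (54 - 39)/(47 - 7) ≡ 15/40 mod 59. 40⁻¹ ≡ 31 (mod 59) since 40·31 = 1240 ≡ 1, so λ ≡ 52.
  x = λ² - 7 - 47 = 2704 - 54 ≡ 54; y = λ·(7 - 54) - 39 ≡ 54. → (54, 54)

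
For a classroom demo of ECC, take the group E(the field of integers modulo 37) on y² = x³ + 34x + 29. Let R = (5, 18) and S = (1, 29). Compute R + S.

(5, 18) + (1, 29). λ = (29 - 18)/(1 - 5) ≡ 11/33 mod 37. 33⁻¹ ≡ 9 (mod 37) since 33·9 = 297 ≡ 1, so λ ≡ 25.
  x = λ² - 5 - 1 = 625 - 6 ≡ 27; y = λ·(5 - 27) - 18 ≡ 24. → (27, 24)

(27, 24)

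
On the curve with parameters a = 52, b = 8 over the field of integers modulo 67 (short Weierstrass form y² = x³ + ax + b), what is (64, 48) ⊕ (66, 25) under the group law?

(19, 4)

(64, 48) + (66, 25). λ = (25 - 48)/(66 - 64) ≡ 44/2 mod 67. 2⁻¹ ≡ 34 (mod 67), so λ ≡ 22.
  x = λ² - 64 - 66 = 484 - 130 ≡ 19; y = λ·(64 - 19) - 48 ≡ 4. → (19, 4)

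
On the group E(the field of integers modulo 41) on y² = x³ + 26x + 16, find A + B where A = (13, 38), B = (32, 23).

(13, 38) + (32, 23). λ = (23 - 38)/(32 - 13) ≡ 26/19 mod 41. 19⁻¹ ≡ 13 (mod 41), so λ ≡ 10.
  x = λ² - 13 - 32 = 100 - 45 ≡ 14; y = λ·(13 - 14) - 38 ≡ 34. → (14, 34)

(14, 34)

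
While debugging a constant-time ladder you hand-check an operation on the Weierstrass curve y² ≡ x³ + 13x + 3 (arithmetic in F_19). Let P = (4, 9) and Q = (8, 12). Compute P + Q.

(4, 9) + (8, 12). λ = (12 - 9)/(8 - 4) ≡ 3/4 mod 19. 4⁻¹ ≡ 5 (mod 19), so λ ≡ 15.
  x = λ² - 4 - 8 = 225 - 12 ≡ 4; y = λ·(4 - 4) - 9 ≡ 10. → (4, 10)

(4, 10)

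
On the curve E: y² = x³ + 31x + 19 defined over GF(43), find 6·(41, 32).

Write P = (41, 32).
Double-and-add on 6 = (110)₂. Start with P = (41, 32) for the leading 1-bit.
double: tangent at (41, 32): λ = (3·41² + 31)/(2·32) ≡ 0/21. 21⁻¹ ≡ 41 (mod 43), so λ ≡ 0·41 ≡ 0.
  x = λ² - 41 - 41 = 0 - 82 ≡ 4; y = λ·(41 - 4) - 32 ≡ 11. → (4, 11)
add P: (4, 11) + (41, 32). λ = (32 - 11)/(41 - 4) ≡ 21/37 mod 43. 37⁻¹ ≡ 7 (mod 43) since 37·7 = 259 ≡ 1, so λ ≡ 18.
  x = λ² - 4 - 41 = 324 - 45 ≡ 21; y = λ·(4 - 21) - 11 ≡ 27. → (21, 27)
double: tangent at (21, 27): λ = (3·21² + 31)/(2·27) ≡ 21/11. 11⁻¹ ≡ 4 (mod 43) since 11·4 = 44 ≡ 1, so λ ≡ 21·4 ≡ 41.
  x = λ² - 21 - 21 = 1681 - 42 ≡ 5; y = λ·(21 - 5) - 27 ≡ 27. → (5, 27)

(5, 27)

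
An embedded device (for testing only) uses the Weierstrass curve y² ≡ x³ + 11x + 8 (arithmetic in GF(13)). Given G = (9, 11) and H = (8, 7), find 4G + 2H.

First 4G:
Repeated addition: build up to 4G.
2G: tangent at (9, 11): λ = (3·9² + 11)/(2·11) ≡ 7/9. 9⁻¹ ≡ 3 (mod 13) since 9·3 = 27 ≡ 1, so λ ≡ 7·3 ≡ 8.
  x = λ² - 9 - 9 = 64 - 18 ≡ 7; y = λ·(9 - 7) - 11 ≡ 5. → (7, 5)
3G: (7, 5) + (9, 11). λ = (11 - 5)/(9 - 7) ≡ 6/2 mod 13. 2⁻¹ ≡ 7 (mod 13), so λ ≡ 3.
  x = λ² - 7 - 9 = 9 - 16 ≡ 6; y = λ·(7 - 6) - 5 ≡ 11. → (6, 11)
4G: (6, 11) + (9, 11). λ = (11 - 11)/(9 - 6) ≡ 0/3 mod 13. 3⁻¹ ≡ 9 (mod 13) since 3·9 = 27 ≡ 1, so λ ≡ 0.
  x = λ² - 6 - 9 = 0 - 15 ≡ 11; y = λ·(6 - 11) - 11 ≡ 2. → (11, 2)
4G = (11, 2).
Next 2H:
Repeated addition: build up to 2H.
2H: tangent at (8, 7): λ = (3·8² + 11)/(2·7) ≡ 8/1. 1⁻¹ ≡ 1 (mod 13) since 1·1 = 1 ≡ 1, so λ ≡ 8·1 ≡ 8.
  x = λ² - 8 - 8 = 64 - 16 ≡ 9; y = λ·(8 - 9) - 7 ≡ 11. → (9, 11)
2H = (9, 11).
Finally 4G + 2H:
(11, 2) + (9, 11). λ = (11 - 2)/(9 - 11) ≡ 9/11 mod 13. 11⁻¹ ≡ 6 (mod 13), so λ ≡ 2.
  x = λ² - 11 - 9 = 4 - 20 ≡ 10; y = λ·(11 - 10) - 2 ≡ 0. → (10, 0)

(10, 0)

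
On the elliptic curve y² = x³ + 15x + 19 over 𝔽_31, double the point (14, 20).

tangent at (14, 20): λ = (3·14² + 15)/(2·20) ≡ 14/9. 9⁻¹ ≡ 7 (mod 31), so λ ≡ 14·7 ≡ 5.
  x = λ² - 14 - 14 = 25 - 28 ≡ 28; y = λ·(14 - 28) - 20 ≡ 3. → (28, 3)

(28, 3)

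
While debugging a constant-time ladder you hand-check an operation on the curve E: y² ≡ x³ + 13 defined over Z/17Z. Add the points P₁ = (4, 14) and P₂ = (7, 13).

(4, 14) + (7, 13). λ = (13 - 14)/(7 - 4) ≡ 16/3 mod 17. 3⁻¹ ≡ 6 (mod 17), so λ ≡ 11.
  x = λ² - 4 - 7 = 121 - 11 ≡ 8; y = λ·(4 - 8) - 14 ≡ 10. → (8, 10)

(8, 10)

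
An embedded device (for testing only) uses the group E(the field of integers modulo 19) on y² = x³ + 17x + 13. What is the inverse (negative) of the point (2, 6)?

(2, 13)

-(2, 6) = (2, -6 mod 19) = (2, 13).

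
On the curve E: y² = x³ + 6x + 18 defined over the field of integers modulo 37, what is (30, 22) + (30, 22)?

(13, 6)

tangent at (30, 22): λ = (3·30² + 6)/(2·22) ≡ 5/7. 7⁻¹ ≡ 16 (mod 37), so λ ≡ 5·16 ≡ 6.
  x = λ² - 30 - 30 = 36 - 60 ≡ 13; y = λ·(30 - 13) - 22 ≡ 6. → (13, 6)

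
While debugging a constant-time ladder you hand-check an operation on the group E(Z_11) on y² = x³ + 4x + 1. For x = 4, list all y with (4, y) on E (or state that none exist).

2, 9

x³ + 4x + 1 = 81 ≡ 4 (mod 11).
Square roots of 4 mod 11: 2 and 9 (since 2² = 4 ≡ 4).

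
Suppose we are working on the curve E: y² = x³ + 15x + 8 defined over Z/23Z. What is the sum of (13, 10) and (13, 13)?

O

The two points share x = 13 and their y-coordinates satisfy 10 + 13 ≡ 0 (mod 23), so they are inverses. Their sum is 𝒪.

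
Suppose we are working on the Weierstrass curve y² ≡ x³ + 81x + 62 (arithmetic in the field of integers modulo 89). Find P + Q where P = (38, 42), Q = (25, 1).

(38, 42) + (25, 1). λ = (1 - 42)/(25 - 38) ≡ 48/76 mod 89. 76⁻¹ ≡ 41 (mod 89) since 76·41 = 3116 ≡ 1, so λ ≡ 10.
  x = λ² - 38 - 25 = 100 - 63 ≡ 37; y = λ·(38 - 37) - 42 ≡ 57. → (37, 57)

(37, 57)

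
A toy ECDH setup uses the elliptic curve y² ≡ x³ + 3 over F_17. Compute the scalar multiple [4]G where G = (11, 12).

Repeated addition: build up to 4G.
2G: tangent at (11, 12): λ = (3·11² + 0)/(2·12) ≡ 6/7. 7⁻¹ ≡ 5 (mod 17) since 7·5 = 35 ≡ 1, so λ ≡ 6·5 ≡ 13.
  x = λ² - 11 - 11 = 169 - 22 ≡ 11; y = λ·(11 - 11) - 12 ≡ 5. → (11, 5)
3G: (11, 5) + (11, 12): same x and y₁ ≡ -y₂, so the sum is the point at infinity.
4G: the point at infinity + (11, 12) = (11, 12) (identity).

(11, 12)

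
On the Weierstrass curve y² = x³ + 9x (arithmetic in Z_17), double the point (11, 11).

tangent at (11, 11): λ = (3·11² + 9)/(2·11) ≡ 15/5. 5⁻¹ ≡ 7 (mod 17) since 5·7 = 35 ≡ 1, so λ ≡ 15·7 ≡ 3.
  x = λ² - 11 - 11 = 9 - 22 ≡ 4; y = λ·(11 - 4) - 11 ≡ 10. → (4, 10)

(4, 10)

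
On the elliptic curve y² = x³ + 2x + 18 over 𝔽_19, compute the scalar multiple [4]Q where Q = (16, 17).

Repeated addition: build up to 4Q.
2Q: tangent at (16, 17): λ = (3·16² + 2)/(2·17) ≡ 10/15. 15⁻¹ ≡ 14 (mod 19) since 15·14 = 210 ≡ 1, so λ ≡ 10·14 ≡ 7.
  x = λ² - 16 - 16 = 49 - 32 ≡ 17; y = λ·(16 - 17) - 17 ≡ 14. → (17, 14)
3Q: (17, 14) + (16, 17). λ = (17 - 14)/(16 - 17) ≡ 3/18 mod 19. 18⁻¹ ≡ 18 (mod 19), so λ ≡ 16.
  x = λ² - 17 - 16 = 256 - 33 ≡ 14; y = λ·(17 - 14) - 14 ≡ 15. → (14, 15)
4Q: (14, 15) + (16, 17). λ = (17 - 15)/(16 - 14) ≡ 2/2 mod 19. 2⁻¹ ≡ 10 (mod 19), so λ ≡ 1.
  x = λ² - 14 - 16 = 1 - 30 ≡ 9; y = λ·(14 - 9) - 15 ≡ 9. → (9, 9)

(9, 9)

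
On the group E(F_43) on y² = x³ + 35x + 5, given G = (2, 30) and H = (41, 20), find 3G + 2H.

First 3G:
Repeated addition: build up to 3G.
2G: tangent at (2, 30): λ = (3·2² + 35)/(2·30) ≡ 4/17. 17⁻¹ ≡ 38 (mod 43), so λ ≡ 4·38 ≡ 23.
  x = λ² - 2 - 2 = 529 - 4 ≡ 9; y = λ·(2 - 9) - 30 ≡ 24. → (9, 24)
3G: (9, 24) + (2, 30). λ = (30 - 24)/(2 - 9) ≡ 6/36 mod 43. 36⁻¹ ≡ 6 (mod 43), so λ ≡ 36.
  x = λ² - 9 - 2 = 1296 - 11 ≡ 38; y = λ·(9 - 38) - 24 ≡ 7. → (38, 7)
3G = (38, 7).
Next 2H:
Repeated addition: build up to 2H.
2H: tangent at (41, 20): λ = (3·41² + 35)/(2·20) ≡ 4/40. 40⁻¹ ≡ 14 (mod 43) since 40·14 = 560 ≡ 1, so λ ≡ 4·14 ≡ 13.
  x = λ² - 41 - 41 = 169 - 82 ≡ 1; y = λ·(41 - 1) - 20 ≡ 27. → (1, 27)
2H = (1, 27).
Finally 3G + 2H:
(38, 7) + (1, 27). λ = (27 - 7)/(1 - 38) ≡ 20/6 mod 43. 6⁻¹ ≡ 36 (mod 43) since 6·36 = 216 ≡ 1, so λ ≡ 32.
  x = λ² - 38 - 1 = 1024 - 39 ≡ 39; y = λ·(38 - 39) - 7 ≡ 4. → (39, 4)

(39, 4)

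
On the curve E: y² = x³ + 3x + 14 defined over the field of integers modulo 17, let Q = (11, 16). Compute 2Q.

tangent at (11, 16): λ = (3·11² + 3)/(2·16) ≡ 9/15. 15⁻¹ ≡ 8 (mod 17) since 15·8 = 120 ≡ 1, so λ ≡ 9·8 ≡ 4.
  x = λ² - 11 - 11 = 16 - 22 ≡ 11; y = λ·(11 - 11) - 16 ≡ 1. → (11, 1)

(11, 1)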